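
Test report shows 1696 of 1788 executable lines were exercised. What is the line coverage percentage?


Coverage = covered / total * 100
Coverage = 1696 / 1788 * 100
Coverage = 94.85%

94.85%


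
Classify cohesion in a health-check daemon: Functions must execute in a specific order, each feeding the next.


Reasoning: Output of one is input to next
Type: Sequential cohesion

Sequential cohesion


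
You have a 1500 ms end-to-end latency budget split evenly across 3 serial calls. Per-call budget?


Formula: per_stage = total_budget / stages
per_stage = 1500 / 3
per_stage = 500.0 ms

500.0 ms


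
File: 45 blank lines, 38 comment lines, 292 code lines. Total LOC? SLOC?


Total LOC = blank + comment + code
Total LOC = 45 + 38 + 292 = 375
SLOC (source only) = code = 292

Total LOC: 375, SLOC: 292


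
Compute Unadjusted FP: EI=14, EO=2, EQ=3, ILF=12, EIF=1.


UFP = EI*4 + EO*5 + EQ*4 + ILF*10 + EIF*7
UFP = 14*4 + 2*5 + 3*4 + 12*10 + 1*7
UFP = 56 + 10 + 12 + 120 + 7
UFP = 205

205


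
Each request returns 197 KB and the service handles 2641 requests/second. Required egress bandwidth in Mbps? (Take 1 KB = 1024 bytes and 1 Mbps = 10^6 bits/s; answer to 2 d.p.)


Formula: Mbps = payload_bytes * RPS * 8 / 1e6
Payload per request = 197 KB = 197 * 1024 = 201728 bytes
Total bytes/sec = 201728 * 2641 = 532763648
Total bits/sec = 532763648 * 8 = 4262109184
Mbps = 4262109184 / 1e6 = 4262.11

4262.11 Mbps


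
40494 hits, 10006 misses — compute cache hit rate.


Formula: hit rate = hits / (hits + misses) * 100
hit rate = 40494 / (40494 + 10006) * 100
hit rate = 40494 / 50500 * 100
hit rate = 80.19%

80.19%


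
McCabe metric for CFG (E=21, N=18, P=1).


Formula: V(G) = E - N + 2P
V(G) = 21 - 18 + 2*1
V(G) = 3 + 2
V(G) = 5

5


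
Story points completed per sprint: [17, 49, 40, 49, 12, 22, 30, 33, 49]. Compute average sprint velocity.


Formula: Avg velocity = Total points / Number of sprints
Points: [17, 49, 40, 49, 12, 22, 30, 33, 49]
Sum = 17 + 49 + 40 + 49 + 12 + 22 + 30 + 33 + 49 = 301
Avg velocity = 301 / 9 = 33.44 points/sprint

33.44 points/sprint


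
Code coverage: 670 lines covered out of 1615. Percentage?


Coverage = covered / total * 100
Coverage = 670 / 1615 * 100
Coverage = 41.49%

41.49%


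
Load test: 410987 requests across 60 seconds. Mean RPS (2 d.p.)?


Formula: throughput = requests / seconds
throughput = 410987 / 60
throughput = 6849.78 requests/second

6849.78 requests/second


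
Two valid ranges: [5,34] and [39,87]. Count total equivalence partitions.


Valid ranges: [5,34] and [39,87]
Class 1: x < 5 — invalid
Class 2: 5 ≤ x ≤ 34 — valid
Class 3: 34 < x < 39 — invalid (gap between ranges)
Class 4: 39 ≤ x ≤ 87 — valid
Class 5: x > 87 — invalid
Total equivalence classes: 5

5 equivalence classes


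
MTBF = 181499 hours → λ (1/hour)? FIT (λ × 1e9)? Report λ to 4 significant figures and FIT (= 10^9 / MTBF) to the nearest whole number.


Formula: λ = 1 / MTBF; FIT = λ × 1e9 = 1e9 / MTBF
λ = 1 / 181499 ≈ 5.510e-06 failures/hour
FIT = 1e9 / 181499 ≈ 5510 failures per 1e9 hours (nearest whole number)

λ = 5.510e-06 /h, FIT = 5510


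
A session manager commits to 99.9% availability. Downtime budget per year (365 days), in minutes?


Formula: allowed downtime = period * (100 - SLA) / 100
Period (year (365 days)) = 525600 minutes
Unavailability fraction = (100 - 99.9) / 100
Allowed downtime = 525600 * (100 - 99.9) / 100
Allowed downtime = 525.6 minutes

525.6 minutes


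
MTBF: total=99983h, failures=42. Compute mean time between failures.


Formula: MTBF = Total operating time / Number of failures
MTBF = 99983 / 42
MTBF = 2380.55 hours

2380.55 hours


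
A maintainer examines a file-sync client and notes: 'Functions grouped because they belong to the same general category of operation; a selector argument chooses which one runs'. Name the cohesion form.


Reasoning: Grouped by category of activity, not by data or sequence
Type: Logical cohesion

Logical cohesion


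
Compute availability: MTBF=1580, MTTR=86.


Availability = MTBF / (MTBF + MTTR)
Availability = 1580 / (1580 + 86)
Availability = 1580 / 1666
Availability = 94.8379%

94.8379%


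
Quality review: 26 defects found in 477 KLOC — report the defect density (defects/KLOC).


Defect density = defects / KLOC
Defect density = 26 / 477
Defect density = 0.055 defects/KLOC

0.055 defects/KLOC


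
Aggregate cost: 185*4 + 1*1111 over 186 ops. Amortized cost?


Formula: Amortized cost = Total cost / Operations
Total cost = (185 * 4) + (1 * 1111)
Total cost = 740 + 1111 = 1851
Amortized = 1851 / 186 = 9.9516

9.9516


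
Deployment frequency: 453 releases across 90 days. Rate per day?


Formula: deployments per day = releases / days
= 453 / 90
= 5.033 deploys/day
(equivalently, 35.23 deploys/week)

5.033 deploys/day


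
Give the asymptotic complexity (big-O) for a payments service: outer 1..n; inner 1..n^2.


Reasoning: n times n^2
Complexity: O(n^3)

O(n^3)


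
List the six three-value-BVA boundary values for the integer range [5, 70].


Range: [5, 70]
Boundaries: just below min, min, min+1, max-1, max, just above max
Values: [4, 5, 6, 69, 70, 71]

[4, 5, 6, 69, 70, 71]


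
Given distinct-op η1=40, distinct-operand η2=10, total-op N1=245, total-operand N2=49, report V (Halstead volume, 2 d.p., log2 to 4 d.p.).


Formula: V = N * log2(η), where N = N1 + N2 and η = η1 + η2
η = 40 + 10 = 50
N = 245 + 49 = 294
log2(50) ≈ 5.6439
V = 294 * 5.6439 = 1659.31

1659.31


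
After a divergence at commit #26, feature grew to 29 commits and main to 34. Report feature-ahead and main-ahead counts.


Common ancestor: commit #26
feature commits after divergence: 29 - 26 = 3
main commits after divergence: 34 - 26 = 8
feature is 3 commits ahead of main
main is 8 commits ahead of feature

feature ahead: 3, main ahead: 8


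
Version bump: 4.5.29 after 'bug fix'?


Current: 4.5.29
Change category: 'bug fix' → patch bump
SemVer rule: patch bump → increment PATCH (MAJOR and MINOR unchanged)
New: 4.5.30

4.5.30


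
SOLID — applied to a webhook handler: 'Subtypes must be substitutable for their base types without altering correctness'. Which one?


This describes the Liskov Substitution Principle (LSP)

Liskov Substitution Principle (LSP)


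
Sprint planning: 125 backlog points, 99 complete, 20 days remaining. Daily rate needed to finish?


Formula: Required rate = Remaining points / Days left
Remaining = 125 - 99 = 26 points
Required rate = 26 / 20 = 1.3 points/day

1.3 points/day


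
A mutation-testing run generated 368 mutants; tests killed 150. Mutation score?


Mutation score = killed / total * 100
Mutation score = 150 / 368 * 100
Mutation score = 40.76%

40.76%


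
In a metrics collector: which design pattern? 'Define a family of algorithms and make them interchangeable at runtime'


This matches the Strategy pattern

Strategy


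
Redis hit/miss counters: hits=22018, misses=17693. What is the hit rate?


Formula: hit rate = hits / (hits + misses) * 100
hit rate = 22018 / (22018 + 17693) * 100
hit rate = 22018 / 39711 * 100
hit rate = 55.45%

55.45%


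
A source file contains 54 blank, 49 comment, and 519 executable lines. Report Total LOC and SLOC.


Total LOC = blank + comment + code
Total LOC = 54 + 49 + 519 = 622
SLOC (source only) = code = 519

Total LOC: 622, SLOC: 519


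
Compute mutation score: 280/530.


Mutation score = killed / total * 100
Mutation score = 280 / 530 * 100
Mutation score = 52.83%

52.83%


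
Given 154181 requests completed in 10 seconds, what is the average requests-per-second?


Formula: throughput = requests / seconds
throughput = 154181 / 10
throughput = 15418.1 requests/second

15418.1 requests/second


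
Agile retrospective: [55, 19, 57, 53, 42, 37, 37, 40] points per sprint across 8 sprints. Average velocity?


Formula: Avg velocity = Total points / Number of sprints
Points: [55, 19, 57, 53, 42, 37, 37, 40]
Sum = 55 + 19 + 57 + 53 + 42 + 37 + 37 + 40 = 340
Avg velocity = 340 / 8 = 42.5 points/sprint

42.5 points/sprint


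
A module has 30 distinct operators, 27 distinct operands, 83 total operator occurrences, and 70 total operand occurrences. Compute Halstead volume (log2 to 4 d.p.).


Formula: V = N * log2(η), where N = N1 + N2 and η = η1 + η2
η = 30 + 27 = 57
N = 83 + 70 = 153
log2(57) ≈ 5.8329
V = 153 * 5.8329 = 892.43

892.43


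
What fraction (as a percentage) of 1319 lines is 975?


Coverage = covered / total * 100
Coverage = 975 / 1319 * 100
Coverage = 73.92%

73.92%


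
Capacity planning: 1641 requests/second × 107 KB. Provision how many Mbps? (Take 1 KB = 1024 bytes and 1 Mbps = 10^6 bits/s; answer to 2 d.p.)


Formula: Mbps = payload_bytes * RPS * 8 / 1e6
Payload per request = 107 KB = 107 * 1024 = 109568 bytes
Total bytes/sec = 109568 * 1641 = 179801088
Total bits/sec = 179801088 * 8 = 1438408704
Mbps = 1438408704 / 1e6 = 1438.41

1438.41 Mbps


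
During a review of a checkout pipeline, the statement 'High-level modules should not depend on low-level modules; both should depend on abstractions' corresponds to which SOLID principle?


This describes the Dependency Inversion Principle (DIP)

Dependency Inversion Principle (DIP)


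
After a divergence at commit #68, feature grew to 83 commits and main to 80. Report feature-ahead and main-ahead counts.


Common ancestor: commit #68
feature commits after divergence: 83 - 68 = 15
main commits after divergence: 80 - 68 = 12
feature is 15 commits ahead of main
main is 12 commits ahead of feature

feature ahead: 15, main ahead: 12


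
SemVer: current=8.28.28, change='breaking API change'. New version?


Current: 8.28.28
Change category: 'breaking API change' → major bump
SemVer rule: major bump → increment MAJOR, reset MINOR and PATCH to 0
New: 9.0.0

9.0.0


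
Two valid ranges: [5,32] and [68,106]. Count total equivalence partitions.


Valid ranges: [5,32] and [68,106]
Class 1: x < 5 — invalid
Class 2: 5 ≤ x ≤ 32 — valid
Class 3: 32 < x < 68 — invalid (gap between ranges)
Class 4: 68 ≤ x ≤ 106 — valid
Class 5: x > 106 — invalid
Total equivalence classes: 5

5 equivalence classes


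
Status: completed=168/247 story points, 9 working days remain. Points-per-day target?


Formula: Required rate = Remaining points / Days left
Remaining = 247 - 168 = 79 points
Required rate = 79 / 9 = 8.78 points/day

8.78 points/day


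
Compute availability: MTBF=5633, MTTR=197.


Availability = MTBF / (MTBF + MTTR)
Availability = 5633 / (5633 + 197)
Availability = 5633 / 5830
Availability = 96.6209%

96.6209%


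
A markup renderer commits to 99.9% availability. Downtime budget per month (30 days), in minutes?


Formula: allowed downtime = period * (100 - SLA) / 100
Period (month (30 days)) = 43200 minutes
Unavailability fraction = (100 - 99.9) / 100
Allowed downtime = 43200 * (100 - 99.9) / 100
Allowed downtime = 43.2 minutes

43.2 minutes


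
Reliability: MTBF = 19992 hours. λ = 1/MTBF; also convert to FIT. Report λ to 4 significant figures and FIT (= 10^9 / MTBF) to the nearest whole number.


Formula: λ = 1 / MTBF; FIT = λ × 1e9 = 1e9 / MTBF
λ = 1 / 19992 ≈ 5.002e-05 failures/hour
FIT = 1e9 / 19992 ≈ 50020 failures per 1e9 hours (nearest whole number)

λ = 5.002e-05 /h, FIT = 50020


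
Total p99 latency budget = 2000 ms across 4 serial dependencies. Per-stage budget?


Formula: per_stage = total_budget / stages
per_stage = 2000 / 4
per_stage = 500.0 ms

500.0 ms


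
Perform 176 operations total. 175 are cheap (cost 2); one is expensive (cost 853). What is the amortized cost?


Formula: Amortized cost = Total cost / Operations
Total cost = (175 * 2) + (1 * 853)
Total cost = 350 + 853 = 1203
Amortized = 1203 / 176 = 6.8352

6.8352


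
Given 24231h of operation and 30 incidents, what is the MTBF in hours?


Formula: MTBF = Total operating time / Number of failures
MTBF = 24231 / 30
MTBF = 807.7 hours

807.7 hours


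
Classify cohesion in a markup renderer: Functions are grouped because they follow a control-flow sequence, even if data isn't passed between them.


Reasoning: Grouped by order of execution within a routine, not by data flow
Type: Procedural cohesion

Procedural cohesion


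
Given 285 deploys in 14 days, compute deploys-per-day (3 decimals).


Formula: deployments per day = releases / days
= 285 / 14
= 20.357 deploys/day
(equivalently, 142.5 deploys/week)

20.357 deploys/day


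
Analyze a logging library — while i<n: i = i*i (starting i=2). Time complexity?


Reasoning: squaring drives double-exponential growth; iterations ~ log log n
Complexity: O(log log n)

O(log log n)


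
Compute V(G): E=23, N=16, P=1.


Formula: V(G) = E - N + 2P
V(G) = 23 - 16 + 2*1
V(G) = 7 + 2
V(G) = 9

9


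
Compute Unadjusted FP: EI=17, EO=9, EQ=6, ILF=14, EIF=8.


UFP = EI*4 + EO*5 + EQ*4 + ILF*10 + EIF*7
UFP = 17*4 + 9*5 + 6*4 + 14*10 + 8*7
UFP = 68 + 45 + 24 + 140 + 56
UFP = 333

333


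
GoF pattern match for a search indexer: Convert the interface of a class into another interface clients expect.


This matches the Adapter pattern

Adapter


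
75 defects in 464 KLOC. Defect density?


Defect density = defects / KLOC
Defect density = 75 / 464
Defect density = 0.162 defects/KLOC

0.162 defects/KLOC


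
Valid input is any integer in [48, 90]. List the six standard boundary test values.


Range: [48, 90]
Boundaries: just below min, min, min+1, max-1, max, just above max
Values: [47, 48, 49, 89, 90, 91]

[47, 48, 49, 89, 90, 91]


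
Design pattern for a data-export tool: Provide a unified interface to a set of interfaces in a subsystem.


This matches the Facade pattern

Facade


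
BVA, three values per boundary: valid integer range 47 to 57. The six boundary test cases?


Range: [47, 57]
Boundaries: just below min, min, min+1, max-1, max, just above max
Values: [46, 47, 48, 56, 57, 58]

[46, 47, 48, 56, 57, 58]


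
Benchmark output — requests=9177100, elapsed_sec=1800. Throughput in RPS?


Formula: throughput = requests / seconds
throughput = 9177100 / 1800
throughput = 5098.39 requests/second

5098.39 requests/second


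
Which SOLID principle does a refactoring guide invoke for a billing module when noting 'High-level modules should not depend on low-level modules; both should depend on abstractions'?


This describes the Dependency Inversion Principle (DIP)

Dependency Inversion Principle (DIP)


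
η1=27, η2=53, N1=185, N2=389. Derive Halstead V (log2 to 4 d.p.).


Formula: V = N * log2(η), where N = N1 + N2 and η = η1 + η2
η = 27 + 53 = 80
N = 185 + 389 = 574
log2(80) ≈ 6.3219
V = 574 * 6.3219 = 3628.77

3628.77


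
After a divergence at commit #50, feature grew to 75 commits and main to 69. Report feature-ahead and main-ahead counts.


Common ancestor: commit #50
feature commits after divergence: 75 - 50 = 25
main commits after divergence: 69 - 50 = 19
feature is 25 commits ahead of main
main is 19 commits ahead of feature

feature ahead: 25, main ahead: 19


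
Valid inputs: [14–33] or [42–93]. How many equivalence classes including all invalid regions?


Valid ranges: [14,33] and [42,93]
Class 1: x < 14 — invalid
Class 2: 14 ≤ x ≤ 33 — valid
Class 3: 33 < x < 42 — invalid (gap between ranges)
Class 4: 42 ≤ x ≤ 93 — valid
Class 5: x > 93 — invalid
Total equivalence classes: 5

5 equivalence classes


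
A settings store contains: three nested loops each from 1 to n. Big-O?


Reasoning: three levels of nesting over n
Complexity: O(n^3)

O(n^3)


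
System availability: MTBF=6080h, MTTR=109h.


Availability = MTBF / (MTBF + MTTR)
Availability = 6080 / (6080 + 109)
Availability = 6080 / 6189
Availability = 98.2388%

98.2388%


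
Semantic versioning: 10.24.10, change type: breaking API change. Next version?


Current: 10.24.10
Change category: 'breaking API change' → major bump
SemVer rule: major bump → increment MAJOR, reset MINOR and PATCH to 0
New: 11.0.0

11.0.0


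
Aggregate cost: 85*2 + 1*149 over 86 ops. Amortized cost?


Formula: Amortized cost = Total cost / Operations
Total cost = (85 * 2) + (1 * 149)
Total cost = 170 + 149 = 319
Amortized = 319 / 86 = 3.7093

3.7093


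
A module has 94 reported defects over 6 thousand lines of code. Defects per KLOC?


Defect density = defects / KLOC
Defect density = 94 / 6
Defect density = 15.667 defects/KLOC

15.667 defects/KLOC


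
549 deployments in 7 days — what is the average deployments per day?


Formula: deployments per day = releases / days
= 549 / 7
= 78.429 deploys/day
(equivalently, 549.0 deploys/week)

78.429 deploys/day


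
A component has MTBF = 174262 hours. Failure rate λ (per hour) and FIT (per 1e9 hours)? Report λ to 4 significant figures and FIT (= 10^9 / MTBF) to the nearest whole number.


Formula: λ = 1 / MTBF; FIT = λ × 1e9 = 1e9 / MTBF
λ = 1 / 174262 ≈ 5.738e-06 failures/hour
FIT = 1e9 / 174262 ≈ 5738 failures per 1e9 hours (nearest whole number)

λ = 5.738e-06 /h, FIT = 5738


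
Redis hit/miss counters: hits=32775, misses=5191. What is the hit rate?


Formula: hit rate = hits / (hits + misses) * 100
hit rate = 32775 / (32775 + 5191) * 100
hit rate = 32775 / 37966 * 100
hit rate = 86.33%

86.33%


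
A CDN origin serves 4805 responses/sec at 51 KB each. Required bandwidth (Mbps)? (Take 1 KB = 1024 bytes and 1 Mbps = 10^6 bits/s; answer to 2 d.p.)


Formula: Mbps = payload_bytes * RPS * 8 / 1e6
Payload per request = 51 KB = 51 * 1024 = 52224 bytes
Total bytes/sec = 52224 * 4805 = 250936320
Total bits/sec = 250936320 * 8 = 2007490560
Mbps = 2007490560 / 1e6 = 2007.49

2007.49 Mbps


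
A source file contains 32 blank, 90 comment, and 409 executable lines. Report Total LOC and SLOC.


Total LOC = blank + comment + code
Total LOC = 32 + 90 + 409 = 531
SLOC (source only) = code = 409

Total LOC: 531, SLOC: 409


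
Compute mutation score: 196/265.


Mutation score = killed / total * 100
Mutation score = 196 / 265 * 100
Mutation score = 73.96%

73.96%


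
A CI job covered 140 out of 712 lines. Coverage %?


Coverage = covered / total * 100
Coverage = 140 / 712 * 100
Coverage = 19.66%

19.66%


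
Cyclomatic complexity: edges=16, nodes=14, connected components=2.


Formula: V(G) = E - N + 2P
V(G) = 16 - 14 + 2*2
V(G) = 2 + 4
V(G) = 6

6


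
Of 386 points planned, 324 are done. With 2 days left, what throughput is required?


Formula: Required rate = Remaining points / Days left
Remaining = 386 - 324 = 62 points
Required rate = 62 / 2 = 31.0 points/day

31.0 points/day


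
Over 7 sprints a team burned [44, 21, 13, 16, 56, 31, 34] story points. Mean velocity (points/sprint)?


Formula: Avg velocity = Total points / Number of sprints
Points: [44, 21, 13, 16, 56, 31, 34]
Sum = 44 + 21 + 13 + 16 + 56 + 31 + 34 = 215
Avg velocity = 215 / 7 = 30.71 points/sprint

30.71 points/sprint


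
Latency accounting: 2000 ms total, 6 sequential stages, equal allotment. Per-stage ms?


Formula: per_stage = total_budget / stages
per_stage = 2000 / 6
per_stage = 333.33 ms

333.33 ms


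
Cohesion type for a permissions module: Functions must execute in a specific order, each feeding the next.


Reasoning: Output of one is input to next
Type: Sequential cohesion

Sequential cohesion


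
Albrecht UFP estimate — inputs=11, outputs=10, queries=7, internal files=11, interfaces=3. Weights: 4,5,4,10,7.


UFP = EI*4 + EO*5 + EQ*4 + ILF*10 + EIF*7
UFP = 11*4 + 10*5 + 7*4 + 11*10 + 3*7
UFP = 44 + 50 + 28 + 110 + 21
UFP = 253

253


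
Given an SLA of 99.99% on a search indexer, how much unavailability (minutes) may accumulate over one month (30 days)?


Formula: allowed downtime = period * (100 - SLA) / 100
Period (month (30 days)) = 43200 minutes
Unavailability fraction = (100 - 99.99) / 100
Allowed downtime = 43200 * (100 - 99.99) / 100
Allowed downtime = 4.32 minutes

4.32 minutes


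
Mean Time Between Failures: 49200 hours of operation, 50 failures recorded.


Formula: MTBF = Total operating time / Number of failures
MTBF = 49200 / 50
MTBF = 984.0 hours

984.0 hours


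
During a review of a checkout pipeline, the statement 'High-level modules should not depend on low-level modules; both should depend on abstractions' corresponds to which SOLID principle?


This describes the Dependency Inversion Principle (DIP)

Dependency Inversion Principle (DIP)


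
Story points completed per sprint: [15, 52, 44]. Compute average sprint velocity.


Formula: Avg velocity = Total points / Number of sprints
Points: [15, 52, 44]
Sum = 15 + 52 + 44 = 111
Avg velocity = 111 / 3 = 37.0 points/sprint

37.0 points/sprint


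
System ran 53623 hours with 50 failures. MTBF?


Formula: MTBF = Total operating time / Number of failures
MTBF = 53623 / 50
MTBF = 1072.46 hours

1072.46 hours


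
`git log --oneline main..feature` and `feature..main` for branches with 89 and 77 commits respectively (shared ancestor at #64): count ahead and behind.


Common ancestor: commit #64
feature commits after divergence: 89 - 64 = 25
main commits after divergence: 77 - 64 = 13
feature is 25 commits ahead of main
main is 13 commits ahead of feature

feature ahead: 25, main ahead: 13


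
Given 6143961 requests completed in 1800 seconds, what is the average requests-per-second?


Formula: throughput = requests / seconds
throughput = 6143961 / 1800
throughput = 3413.31 requests/second

3413.31 requests/second


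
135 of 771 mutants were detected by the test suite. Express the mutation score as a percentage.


Mutation score = killed / total * 100
Mutation score = 135 / 771 * 100
Mutation score = 17.51%

17.51%


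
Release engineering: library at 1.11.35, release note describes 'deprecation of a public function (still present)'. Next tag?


Current: 1.11.35
Change category: 'deprecation of a public function (still present)' → minor bump
SemVer rule: minor bump → increment MINOR, reset PATCH to 0 (MAJOR unchanged)
New: 1.12.0

1.12.0


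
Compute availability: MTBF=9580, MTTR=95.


Availability = MTBF / (MTBF + MTTR)
Availability = 9580 / (9580 + 95)
Availability = 9580 / 9675
Availability = 99.0181%

99.0181%


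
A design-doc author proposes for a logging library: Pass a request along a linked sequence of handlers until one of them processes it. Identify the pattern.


This matches the Chain of Responsibility pattern

Chain of Responsibility


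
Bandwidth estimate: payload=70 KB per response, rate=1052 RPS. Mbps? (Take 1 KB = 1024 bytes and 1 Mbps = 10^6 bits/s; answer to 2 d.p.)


Formula: Mbps = payload_bytes * RPS * 8 / 1e6
Payload per request = 70 KB = 70 * 1024 = 71680 bytes
Total bytes/sec = 71680 * 1052 = 75407360
Total bits/sec = 75407360 * 8 = 603258880
Mbps = 603258880 / 1e6 = 603.26

603.26 Mbps


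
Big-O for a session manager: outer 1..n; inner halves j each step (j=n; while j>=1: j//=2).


Reasoning: n times log n
Complexity: O(n log n)

O(n log n)


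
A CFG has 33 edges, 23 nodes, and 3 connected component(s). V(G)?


Formula: V(G) = E - N + 2P
V(G) = 33 - 23 + 2*3
V(G) = 10 + 6
V(G) = 16

16


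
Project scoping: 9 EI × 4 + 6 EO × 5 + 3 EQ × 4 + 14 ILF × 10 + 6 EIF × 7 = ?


UFP = EI*4 + EO*5 + EQ*4 + ILF*10 + EIF*7
UFP = 9*4 + 6*5 + 3*4 + 14*10 + 6*7
UFP = 36 + 30 + 12 + 140 + 42
UFP = 260

260


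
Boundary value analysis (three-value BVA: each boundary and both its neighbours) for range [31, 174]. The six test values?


Range: [31, 174]
Boundaries: just below min, min, min+1, max-1, max, just above max
Values: [30, 31, 32, 173, 174, 175]

[30, 31, 32, 173, 174, 175]


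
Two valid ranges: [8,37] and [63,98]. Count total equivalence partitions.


Valid ranges: [8,37] and [63,98]
Class 1: x < 8 — invalid
Class 2: 8 ≤ x ≤ 37 — valid
Class 3: 37 < x < 63 — invalid (gap between ranges)
Class 4: 63 ≤ x ≤ 98 — valid
Class 5: x > 98 — invalid
Total equivalence classes: 5

5 equivalence classes


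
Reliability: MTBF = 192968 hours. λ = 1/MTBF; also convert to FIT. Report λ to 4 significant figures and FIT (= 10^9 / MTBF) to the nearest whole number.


Formula: λ = 1 / MTBF; FIT = λ × 1e9 = 1e9 / MTBF
λ = 1 / 192968 ≈ 5.182e-06 failures/hour
FIT = 1e9 / 192968 ≈ 5182 failures per 1e9 hours (nearest whole number)

λ = 5.182e-06 /h, FIT = 5182


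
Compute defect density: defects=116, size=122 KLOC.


Defect density = defects / KLOC
Defect density = 116 / 122
Defect density = 0.951 defects/KLOC

0.951 defects/KLOC


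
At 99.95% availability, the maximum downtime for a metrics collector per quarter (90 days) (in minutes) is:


Formula: allowed downtime = period * (100 - SLA) / 100
Period (quarter (90 days)) = 129600 minutes
Unavailability fraction = (100 - 99.95) / 100
Allowed downtime = 129600 * (100 - 99.95) / 100
Allowed downtime = 64.8 minutes

64.8 minutes


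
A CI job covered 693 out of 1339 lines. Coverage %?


Coverage = covered / total * 100
Coverage = 693 / 1339 * 100
Coverage = 51.76%

51.76%


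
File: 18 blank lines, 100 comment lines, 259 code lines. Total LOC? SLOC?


Total LOC = blank + comment + code
Total LOC = 18 + 100 + 259 = 377
SLOC (source only) = code = 259

Total LOC: 377, SLOC: 259


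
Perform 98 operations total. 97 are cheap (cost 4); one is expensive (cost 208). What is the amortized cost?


Formula: Amortized cost = Total cost / Operations
Total cost = (97 * 4) + (1 * 208)
Total cost = 388 + 208 = 596
Amortized = 596 / 98 = 6.0816

6.0816


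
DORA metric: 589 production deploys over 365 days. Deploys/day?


Formula: deployments per day = releases / days
= 589 / 365
= 1.614 deploys/day
(equivalently, 11.3 deploys/week)

1.614 deploys/day


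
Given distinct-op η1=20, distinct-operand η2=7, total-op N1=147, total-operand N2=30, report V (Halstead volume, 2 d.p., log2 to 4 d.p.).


Formula: V = N * log2(η), where N = N1 + N2 and η = η1 + η2
η = 20 + 7 = 27
N = 147 + 30 = 177
log2(27) ≈ 4.7549
V = 177 * 4.7549 = 841.62

841.62


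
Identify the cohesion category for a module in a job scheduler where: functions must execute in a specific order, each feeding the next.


Reasoning: Output of one is input to next
Type: Sequential cohesion

Sequential cohesion


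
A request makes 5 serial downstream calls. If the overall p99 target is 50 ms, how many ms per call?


Formula: per_stage = total_budget / stages
per_stage = 50 / 5
per_stage = 10.0 ms

10.0 ms


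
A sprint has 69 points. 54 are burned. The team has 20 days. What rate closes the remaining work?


Formula: Required rate = Remaining points / Days left
Remaining = 69 - 54 = 15 points
Required rate = 15 / 20 = 0.75 points/day

0.75 points/day


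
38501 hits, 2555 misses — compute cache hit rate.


Formula: hit rate = hits / (hits + misses) * 100
hit rate = 38501 / (38501 + 2555) * 100
hit rate = 38501 / 41056 * 100
hit rate = 93.78%

93.78%


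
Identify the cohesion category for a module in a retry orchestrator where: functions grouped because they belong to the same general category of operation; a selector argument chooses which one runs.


Reasoning: Grouped by category of activity, not by data or sequence
Type: Logical cohesion

Logical cohesion


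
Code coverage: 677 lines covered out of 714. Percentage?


Coverage = covered / total * 100
Coverage = 677 / 714 * 100
Coverage = 94.82%

94.82%


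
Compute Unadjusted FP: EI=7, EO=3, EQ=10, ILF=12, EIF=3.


UFP = EI*4 + EO*5 + EQ*4 + ILF*10 + EIF*7
UFP = 7*4 + 3*5 + 10*4 + 12*10 + 3*7
UFP = 28 + 15 + 40 + 120 + 21
UFP = 224

224


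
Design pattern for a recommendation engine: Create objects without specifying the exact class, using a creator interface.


This matches the Factory Method pattern

Factory Method


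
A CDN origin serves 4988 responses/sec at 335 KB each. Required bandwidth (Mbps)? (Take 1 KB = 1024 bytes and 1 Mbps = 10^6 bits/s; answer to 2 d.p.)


Formula: Mbps = payload_bytes * RPS * 8 / 1e6
Payload per request = 335 KB = 335 * 1024 = 343040 bytes
Total bytes/sec = 343040 * 4988 = 1711083520
Total bits/sec = 1711083520 * 8 = 13688668160
Mbps = 13688668160 / 1e6 = 13688.67

13688.67 Mbps


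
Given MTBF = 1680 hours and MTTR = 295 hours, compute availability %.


Availability = MTBF / (MTBF + MTTR)
Availability = 1680 / (1680 + 295)
Availability = 1680 / 1975
Availability = 85.0633%

85.0633%


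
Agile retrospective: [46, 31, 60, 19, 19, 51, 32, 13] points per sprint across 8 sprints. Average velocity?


Formula: Avg velocity = Total points / Number of sprints
Points: [46, 31, 60, 19, 19, 51, 32, 13]
Sum = 46 + 31 + 60 + 19 + 19 + 51 + 32 + 13 = 271
Avg velocity = 271 / 8 = 33.88 points/sprint

33.88 points/sprint


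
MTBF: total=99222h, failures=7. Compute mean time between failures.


Formula: MTBF = Total operating time / Number of failures
MTBF = 99222 / 7
MTBF = 14174.57 hours

14174.57 hours


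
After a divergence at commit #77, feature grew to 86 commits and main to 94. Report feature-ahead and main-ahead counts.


Common ancestor: commit #77
feature commits after divergence: 86 - 77 = 9
main commits after divergence: 94 - 77 = 17
feature is 9 commits ahead of main
main is 17 commits ahead of feature

feature ahead: 9, main ahead: 17


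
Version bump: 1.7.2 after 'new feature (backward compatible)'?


Current: 1.7.2
Change category: 'new feature (backward compatible)' → minor bump
SemVer rule: minor bump → increment MINOR, reset PATCH to 0 (MAJOR unchanged)
New: 1.8.0

1.8.0


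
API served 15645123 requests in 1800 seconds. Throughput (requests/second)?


Formula: throughput = requests / seconds
throughput = 15645123 / 1800
throughput = 8691.74 requests/second

8691.74 requests/second


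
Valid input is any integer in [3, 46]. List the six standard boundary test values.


Range: [3, 46]
Boundaries: just below min, min, min+1, max-1, max, just above max
Values: [2, 3, 4, 45, 46, 47]

[2, 3, 4, 45, 46, 47]


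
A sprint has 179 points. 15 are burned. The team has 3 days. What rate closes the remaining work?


Formula: Required rate = Remaining points / Days left
Remaining = 179 - 15 = 164 points
Required rate = 164 / 3 = 54.67 points/day

54.67 points/day


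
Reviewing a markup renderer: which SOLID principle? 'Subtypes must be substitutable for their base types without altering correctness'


This describes the Liskov Substitution Principle (LSP)

Liskov Substitution Principle (LSP)


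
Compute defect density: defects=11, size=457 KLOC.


Defect density = defects / KLOC
Defect density = 11 / 457
Defect density = 0.024 defects/KLOC

0.024 defects/KLOC


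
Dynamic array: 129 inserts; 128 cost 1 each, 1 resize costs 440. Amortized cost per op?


Formula: Amortized cost = Total cost / Operations
Total cost = (128 * 1) + (1 * 440)
Total cost = 128 + 440 = 568
Amortized = 568 / 129 = 4.4031

4.4031


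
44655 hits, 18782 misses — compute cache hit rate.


Formula: hit rate = hits / (hits + misses) * 100
hit rate = 44655 / (44655 + 18782) * 100
hit rate = 44655 / 63437 * 100
hit rate = 70.39%

70.39%


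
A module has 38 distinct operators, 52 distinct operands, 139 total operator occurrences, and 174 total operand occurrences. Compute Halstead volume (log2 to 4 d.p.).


Formula: V = N * log2(η), where N = N1 + N2 and η = η1 + η2
η = 38 + 52 = 90
N = 139 + 174 = 313
log2(90) ≈ 6.4919
V = 313 * 6.4919 = 2031.96

2031.96


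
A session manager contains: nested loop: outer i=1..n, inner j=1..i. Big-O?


Reasoning: triangle: n(n+1)/2 ~ n^2/2
Complexity: O(n^2)

O(n^2)


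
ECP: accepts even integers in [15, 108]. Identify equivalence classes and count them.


Constraint: even integers in [15, 108]
Class 1: x < 15 — out-of-range invalid
Class 2: x in [15,108] but odd — wrong type invalid
Class 3: x in [15,108] and even — valid
Class 4: x > 108 — out-of-range invalid
Total equivalence classes: 4

4 equivalence classes


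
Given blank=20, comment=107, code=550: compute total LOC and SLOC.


Total LOC = blank + comment + code
Total LOC = 20 + 107 + 550 = 677
SLOC (source only) = code = 550

Total LOC: 677, SLOC: 550


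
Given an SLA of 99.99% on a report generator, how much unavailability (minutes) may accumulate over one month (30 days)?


Formula: allowed downtime = period * (100 - SLA) / 100
Period (month (30 days)) = 43200 minutes
Unavailability fraction = (100 - 99.99) / 100
Allowed downtime = 43200 * (100 - 99.99) / 100
Allowed downtime = 4.32 minutes

4.32 minutes


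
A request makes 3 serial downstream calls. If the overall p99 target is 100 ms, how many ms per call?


Formula: per_stage = total_budget / stages
per_stage = 100 / 3
per_stage = 33.33 ms

33.33 ms


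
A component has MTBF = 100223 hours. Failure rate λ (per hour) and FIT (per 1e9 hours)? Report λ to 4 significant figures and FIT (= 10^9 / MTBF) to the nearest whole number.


Formula: λ = 1 / MTBF; FIT = λ × 1e9 = 1e9 / MTBF
λ = 1 / 100223 ≈ 9.978e-06 failures/hour
FIT = 1e9 / 100223 ≈ 9978 failures per 1e9 hours (nearest whole number)

λ = 9.978e-06 /h, FIT = 9978


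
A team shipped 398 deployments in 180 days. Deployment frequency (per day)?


Formula: deployments per day = releases / days
= 398 / 180
= 2.211 deploys/day
(equivalently, 15.48 deploys/week)

2.211 deploys/day


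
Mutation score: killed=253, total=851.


Mutation score = killed / total * 100
Mutation score = 253 / 851 * 100
Mutation score = 29.73%

29.73%


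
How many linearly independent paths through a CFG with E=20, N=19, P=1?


Formula: V(G) = E - N + 2P
V(G) = 20 - 19 + 2*1
V(G) = 1 + 2
V(G) = 3

3


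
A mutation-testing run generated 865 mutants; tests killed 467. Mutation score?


Mutation score = killed / total * 100
Mutation score = 467 / 865 * 100
Mutation score = 53.99%

53.99%


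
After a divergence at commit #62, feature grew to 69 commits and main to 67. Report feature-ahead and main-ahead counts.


Common ancestor: commit #62
feature commits after divergence: 69 - 62 = 7
main commits after divergence: 67 - 62 = 5
feature is 7 commits ahead of main
main is 5 commits ahead of feature

feature ahead: 7, main ahead: 5


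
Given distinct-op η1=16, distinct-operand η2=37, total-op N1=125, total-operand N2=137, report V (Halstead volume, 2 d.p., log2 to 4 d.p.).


Formula: V = N * log2(η), where N = N1 + N2 and η = η1 + η2
η = 16 + 37 = 53
N = 125 + 137 = 262
log2(53) ≈ 5.7279
V = 262 * 5.7279 = 1500.71

1500.71


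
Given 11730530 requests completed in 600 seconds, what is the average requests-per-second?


Formula: throughput = requests / seconds
throughput = 11730530 / 600
throughput = 19550.88 requests/second

19550.88 requests/second


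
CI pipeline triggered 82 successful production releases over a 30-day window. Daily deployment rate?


Formula: deployments per day = releases / days
= 82 / 30
= 2.733 deploys/day
(equivalently, 19.13 deploys/week)

2.733 deploys/day


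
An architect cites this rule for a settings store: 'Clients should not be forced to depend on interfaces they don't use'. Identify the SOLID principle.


This describes the Interface Segregation Principle (ISP)

Interface Segregation Principle (ISP)


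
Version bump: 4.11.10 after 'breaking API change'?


Current: 4.11.10
Change category: 'breaking API change' → major bump
SemVer rule: major bump → increment MAJOR, reset MINOR and PATCH to 0
New: 5.0.0

5.0.0


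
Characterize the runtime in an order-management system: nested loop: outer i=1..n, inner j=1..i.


Reasoning: triangle: n(n+1)/2 ~ n^2/2
Complexity: O(n^2)

O(n^2)


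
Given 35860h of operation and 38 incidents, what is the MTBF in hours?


Formula: MTBF = Total operating time / Number of failures
MTBF = 35860 / 38
MTBF = 943.68 hours

943.68 hours


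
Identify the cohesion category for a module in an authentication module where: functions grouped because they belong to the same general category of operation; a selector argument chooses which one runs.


Reasoning: Grouped by category of activity, not by data or sequence
Type: Logical cohesion

Logical cohesion


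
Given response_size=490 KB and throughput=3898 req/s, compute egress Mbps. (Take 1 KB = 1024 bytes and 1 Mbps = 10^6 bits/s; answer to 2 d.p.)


Formula: Mbps = payload_bytes * RPS * 8 / 1e6
Payload per request = 490 KB = 490 * 1024 = 501760 bytes
Total bytes/sec = 501760 * 3898 = 1955860480
Total bits/sec = 1955860480 * 8 = 15646883840
Mbps = 15646883840 / 1e6 = 15646.88

15646.88 Mbps


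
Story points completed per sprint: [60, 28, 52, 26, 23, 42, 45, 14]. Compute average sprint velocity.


Formula: Avg velocity = Total points / Number of sprints
Points: [60, 28, 52, 26, 23, 42, 45, 14]
Sum = 60 + 28 + 52 + 26 + 23 + 42 + 45 + 14 = 290
Avg velocity = 290 / 8 = 36.25 points/sprint

36.25 points/sprint


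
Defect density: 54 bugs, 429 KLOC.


Defect density = defects / KLOC
Defect density = 54 / 429
Defect density = 0.126 defects/KLOC

0.126 defects/KLOC


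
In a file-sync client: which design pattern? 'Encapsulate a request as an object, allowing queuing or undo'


This matches the Command pattern

Command


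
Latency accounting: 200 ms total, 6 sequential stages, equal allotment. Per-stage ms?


Formula: per_stage = total_budget / stages
per_stage = 200 / 6
per_stage = 33.33 ms

33.33 ms


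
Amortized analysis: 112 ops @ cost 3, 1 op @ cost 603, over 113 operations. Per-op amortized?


Formula: Amortized cost = Total cost / Operations
Total cost = (112 * 3) + (1 * 603)
Total cost = 336 + 603 = 939
Amortized = 939 / 113 = 8.3097

8.3097


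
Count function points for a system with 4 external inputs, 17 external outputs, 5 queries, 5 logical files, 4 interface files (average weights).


UFP = EI*4 + EO*5 + EQ*4 + ILF*10 + EIF*7
UFP = 4*4 + 17*5 + 5*4 + 5*10 + 4*7
UFP = 16 + 85 + 20 + 50 + 28
UFP = 199

199


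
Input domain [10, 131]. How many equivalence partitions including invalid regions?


Valid range: [10, 131]
Class 1: x < 10 — invalid
Class 2: 10 ≤ x ≤ 131 — valid
Class 3: x > 131 — invalid
Total equivalence classes: 3

3 equivalence classes


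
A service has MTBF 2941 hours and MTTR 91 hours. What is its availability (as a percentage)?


Availability = MTBF / (MTBF + MTTR)
Availability = 2941 / (2941 + 91)
Availability = 2941 / 3032
Availability = 96.9987%

96.9987%


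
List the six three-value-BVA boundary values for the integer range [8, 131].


Range: [8, 131]
Boundaries: just below min, min, min+1, max-1, max, just above max
Values: [7, 8, 9, 130, 131, 132]

[7, 8, 9, 130, 131, 132]


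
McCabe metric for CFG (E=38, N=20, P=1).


Formula: V(G) = E - N + 2P
V(G) = 38 - 20 + 2*1
V(G) = 18 + 2
V(G) = 20

20


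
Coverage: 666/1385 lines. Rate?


Coverage = covered / total * 100
Coverage = 666 / 1385 * 100
Coverage = 48.09%

48.09%


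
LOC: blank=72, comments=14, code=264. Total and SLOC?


Total LOC = blank + comment + code
Total LOC = 72 + 14 + 264 = 350
SLOC (source only) = code = 264

Total LOC: 350, SLOC: 264


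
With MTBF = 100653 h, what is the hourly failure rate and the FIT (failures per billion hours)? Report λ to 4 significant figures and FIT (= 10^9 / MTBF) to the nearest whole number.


Formula: λ = 1 / MTBF; FIT = λ × 1e9 = 1e9 / MTBF
λ = 1 / 100653 ≈ 9.935e-06 failures/hour
FIT = 1e9 / 100653 ≈ 9935 failures per 1e9 hours (nearest whole number)

λ = 9.935e-06 /h, FIT = 9935
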